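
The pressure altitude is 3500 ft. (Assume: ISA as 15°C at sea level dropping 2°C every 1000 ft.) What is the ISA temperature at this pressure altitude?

8°C

ISA temperature = 15 − 2 × (3500/1000) = 15 − 7 = 8°C.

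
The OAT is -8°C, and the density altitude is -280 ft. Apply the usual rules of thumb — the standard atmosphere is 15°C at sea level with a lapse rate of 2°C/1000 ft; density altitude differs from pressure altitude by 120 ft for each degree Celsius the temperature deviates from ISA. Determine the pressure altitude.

2000 ft

DA = PA + 120 × (OAT − (15 − 2·PA/1000)) = PA + 120·OAT − 1800 + 0.24·PA = 1.24·PA + 120·OAT − 1800.
So 1.24·PA = -280 − 120 × (-8) + 1800 = 2480.
PA = 2480 / 1.24 = 2000 ft.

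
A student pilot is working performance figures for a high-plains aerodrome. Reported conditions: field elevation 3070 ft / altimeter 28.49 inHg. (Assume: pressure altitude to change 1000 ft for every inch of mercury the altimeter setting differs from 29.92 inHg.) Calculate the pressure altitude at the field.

4500 ft

Pressure correction = (29.92 − 28.49) × 1000 = +1430 ft.
Pressure altitude = 3070 + (+1430) = 4500 ft.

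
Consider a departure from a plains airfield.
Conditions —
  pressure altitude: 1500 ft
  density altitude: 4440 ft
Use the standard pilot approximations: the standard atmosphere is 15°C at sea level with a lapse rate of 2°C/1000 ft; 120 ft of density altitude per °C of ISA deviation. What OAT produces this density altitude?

Density altitude − pressure altitude = 4440 − 1500 = +2940 ft.
At 120 ft/°C that is an ISA deviation of 2940/120 = +24.5°C.
ISA temperature at 1500 ft = 15 − 2 × (1500/1000) = 12°C.
OAT = ISA + deviation = 12 + (+24.5) = 36.5°C.

36.5°C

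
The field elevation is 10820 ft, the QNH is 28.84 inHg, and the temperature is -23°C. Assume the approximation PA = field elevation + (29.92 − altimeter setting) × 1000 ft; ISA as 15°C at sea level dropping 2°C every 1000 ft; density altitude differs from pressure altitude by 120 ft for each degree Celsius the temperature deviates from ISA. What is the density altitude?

10196 ft

Pressure altitude = 10820 + (29.92 − 28.84) × 1000 = 10820 + (+1080) = 11900 ft.
ISA temperature at 11900 ft = 15 − 2 × (11900/1000) = -8.8°C.
ISA deviation = -23 − (-8.8) = -14.2°C.
Density altitude = 11900 + 120 × (-14.2) = 10196 ft.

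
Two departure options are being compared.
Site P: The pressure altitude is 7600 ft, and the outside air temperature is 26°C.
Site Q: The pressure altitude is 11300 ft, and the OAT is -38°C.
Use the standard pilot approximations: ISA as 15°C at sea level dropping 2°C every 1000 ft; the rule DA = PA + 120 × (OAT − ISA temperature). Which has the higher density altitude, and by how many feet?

Site P: ISA temp = -0.2°C, deviation +26.2°C, DA = 7600 + 120 × 26.2 = 10744 ft.
Site Q: ISA temp = -7.6°C, deviation -30.4°C, DA = 11300 + 120 × (-30.4) = 7652 ft.
Site P is higher by 10744 − 7652 = 3092 ft.

Site P by 3092 ft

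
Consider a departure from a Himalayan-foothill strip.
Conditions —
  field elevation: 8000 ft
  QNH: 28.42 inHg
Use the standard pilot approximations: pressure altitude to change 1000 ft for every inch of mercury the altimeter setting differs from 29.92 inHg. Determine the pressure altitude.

Pressure correction = (29.92 − 28.42) × 1000 = +1500 ft.
Pressure altitude = 8000 + (+1500) = 9500 ft.

9500 ft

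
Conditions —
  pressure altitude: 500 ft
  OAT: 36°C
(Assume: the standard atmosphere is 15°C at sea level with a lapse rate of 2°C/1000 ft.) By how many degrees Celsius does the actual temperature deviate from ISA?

ISA+22°C

ISA temperature at 500 ft = 15 − 2 × (500/1000) = 14°C.
Deviation = OAT − ISA = 36 − 14 = +22°C.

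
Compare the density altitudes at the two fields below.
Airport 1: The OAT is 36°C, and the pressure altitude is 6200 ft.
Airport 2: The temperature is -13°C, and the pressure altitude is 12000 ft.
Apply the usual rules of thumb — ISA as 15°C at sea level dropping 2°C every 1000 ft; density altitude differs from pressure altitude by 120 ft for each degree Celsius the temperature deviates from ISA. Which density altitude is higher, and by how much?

Airport 2 by 1312 ft

Airport 1: ISA temp = 2.6°C, deviation +33.4°C, DA = 6200 + 120 × 33.4 = 10208 ft.
Airport 2: ISA temp = -9°C, deviation -4°C, DA = 12000 + 120 × (-4) = 11520 ft.
Airport 2 is higher by 11520 − 10208 = 1312 ft.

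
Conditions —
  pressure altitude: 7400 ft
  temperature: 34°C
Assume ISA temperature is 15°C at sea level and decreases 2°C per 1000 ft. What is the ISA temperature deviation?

ISA+33.8°C

ISA temperature at 7400 ft = 15 − 2 × (7400/1000) = 0.2°C.
Deviation = OAT − ISA = 34 − 0.2 = +33.8°C.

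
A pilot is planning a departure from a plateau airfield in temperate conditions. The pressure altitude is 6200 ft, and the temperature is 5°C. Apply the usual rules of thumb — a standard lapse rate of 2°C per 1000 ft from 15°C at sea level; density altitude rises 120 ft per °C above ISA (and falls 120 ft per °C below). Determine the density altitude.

6488 ft

ISA temperature at 6200 ft = 15 − 2 × (6200/1000) = 2.6°C.
ISA deviation = 5 − 2.6 = +2.4°C.
Density altitude = 6200 + 120 × (2.4) = 6200 + (+288) = 6488 ft.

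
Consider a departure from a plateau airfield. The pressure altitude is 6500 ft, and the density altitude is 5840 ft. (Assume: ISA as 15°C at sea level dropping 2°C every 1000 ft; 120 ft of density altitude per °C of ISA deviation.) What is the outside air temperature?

Density altitude − pressure altitude = 5840 − 6500 = -660 ft.
At 120 ft/°C that is an ISA deviation of -660/120 = -5.5°C.
ISA temperature at 6500 ft = 15 − 2 × (6500/1000) = 2°C.
OAT = ISA + deviation = 2 + (-5.5) = -3.5°C.

-3.5°C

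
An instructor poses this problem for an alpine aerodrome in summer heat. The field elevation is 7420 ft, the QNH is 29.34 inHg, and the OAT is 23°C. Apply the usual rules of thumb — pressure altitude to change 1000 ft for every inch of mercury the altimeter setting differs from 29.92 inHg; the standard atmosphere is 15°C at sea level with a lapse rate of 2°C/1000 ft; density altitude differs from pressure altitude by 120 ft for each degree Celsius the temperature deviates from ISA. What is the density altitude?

10880 ft

Pressure altitude = 7420 + (29.92 − 29.34) × 1000 = 7420 + (+580) = 8000 ft.
ISA temperature at 8000 ft = 15 − 2 × (8000/1000) = -1°C.
ISA deviation = 23 − (-1) = +24°C.
Density altitude = 8000 + 120 × (24) = 10880 ft.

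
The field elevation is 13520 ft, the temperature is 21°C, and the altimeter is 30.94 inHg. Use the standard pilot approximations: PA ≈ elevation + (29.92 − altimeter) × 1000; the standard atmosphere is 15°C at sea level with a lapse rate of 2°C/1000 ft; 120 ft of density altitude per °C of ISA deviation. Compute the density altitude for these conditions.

Pressure altitude = 13520 + (29.92 − 30.94) × 1000 = 13520 + (-1020) = 12500 ft.
ISA temperature at 12500 ft = 15 − 2 × (12500/1000) = -10°C.
ISA deviation = 21 − (-10) = +31°C.
Density altitude = 12500 + 120 × (31) = 16220 ft.

16220 ft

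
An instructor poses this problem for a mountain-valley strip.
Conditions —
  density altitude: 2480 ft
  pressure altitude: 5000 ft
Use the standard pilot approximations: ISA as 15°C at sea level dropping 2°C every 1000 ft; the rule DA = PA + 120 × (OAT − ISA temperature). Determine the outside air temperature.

-16°C

Density altitude − pressure altitude = 2480 − 5000 = -2520 ft.
At 120 ft/°C that is an ISA deviation of -2520/120 = -21°C.
ISA temperature at 5000 ft = 15 − 2 × (5000/1000) = 5°C.
OAT = ISA + deviation = 5 + (-21) = -16°C.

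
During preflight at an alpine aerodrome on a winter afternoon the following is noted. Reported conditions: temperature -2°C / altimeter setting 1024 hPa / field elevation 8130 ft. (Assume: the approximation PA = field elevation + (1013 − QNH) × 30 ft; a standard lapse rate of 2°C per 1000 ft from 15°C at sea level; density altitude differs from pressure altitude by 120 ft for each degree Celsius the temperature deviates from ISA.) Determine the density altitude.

Pressure altitude = 8130 + (1013 − 1024) × 30 = 8130 + (-330) = 7800 ft.
ISA temperature at 7800 ft = 15 − 2 × (7800/1000) = -0.6°C.
ISA deviation = -2 − (-0.6) = -1.4°C.
Density altitude = 7800 + 120 × (-1.4) = 7632 ft.

7632 ft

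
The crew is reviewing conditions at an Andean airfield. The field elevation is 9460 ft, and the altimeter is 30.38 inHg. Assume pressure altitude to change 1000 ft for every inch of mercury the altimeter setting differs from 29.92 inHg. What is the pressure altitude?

Pressure correction = (29.92 − 30.38) × 1000 = -460 ft.
Pressure altitude = 9460 + (-460) = 9000 ft.

9000 ft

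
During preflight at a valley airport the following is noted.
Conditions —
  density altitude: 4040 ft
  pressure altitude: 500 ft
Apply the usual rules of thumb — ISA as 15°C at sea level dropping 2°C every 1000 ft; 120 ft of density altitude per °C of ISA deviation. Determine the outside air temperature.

Density altitude − pressure altitude = 4040 − 500 = +3540 ft.
At 120 ft/°C that is an ISA deviation of 3540/120 = +29.5°C.
ISA temperature at 500 ft = 15 − 2 × (500/1000) = 14°C.
OAT = ISA + deviation = 14 + (+29.5) = 43.5°C.

43.5°C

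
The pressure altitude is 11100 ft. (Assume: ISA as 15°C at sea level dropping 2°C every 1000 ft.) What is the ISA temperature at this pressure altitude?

-7.2°C

ISA temperature = 15 − 2 × (11100/1000) = 15 − 22.2 = -7.2°C.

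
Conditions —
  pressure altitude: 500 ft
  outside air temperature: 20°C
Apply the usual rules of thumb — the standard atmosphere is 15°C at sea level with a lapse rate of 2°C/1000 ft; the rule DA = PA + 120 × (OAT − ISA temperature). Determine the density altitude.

ISA temperature at 500 ft = 15 − 2 × (500/1000) = 14°C.
ISA deviation = 20 − 14 = +6°C.
Density altitude = 500 + 120 × (6) = 500 + (+720) = 1220 ft.

1220 ft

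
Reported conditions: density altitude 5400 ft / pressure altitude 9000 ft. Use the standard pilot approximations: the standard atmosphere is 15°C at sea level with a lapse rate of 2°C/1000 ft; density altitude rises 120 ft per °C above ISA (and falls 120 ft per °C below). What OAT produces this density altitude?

Density altitude − pressure altitude = 5400 − 9000 = -3600 ft.
At 120 ft/°C that is an ISA deviation of -3600/120 = -30°C.
ISA temperature at 9000 ft = 15 − 2 × (9000/1000) = -3°C.
OAT = ISA + deviation = -3 + (-30) = -33°C.

-33°C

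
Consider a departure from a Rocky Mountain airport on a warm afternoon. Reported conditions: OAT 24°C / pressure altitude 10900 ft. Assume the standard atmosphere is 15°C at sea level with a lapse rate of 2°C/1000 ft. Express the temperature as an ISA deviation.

ISA+30.8°C

ISA temperature at 10900 ft = 15 − 2 × (10900/1000) = -6.8°C.
Deviation = OAT − ISA = 24 − (-6.8) = +30.8°C.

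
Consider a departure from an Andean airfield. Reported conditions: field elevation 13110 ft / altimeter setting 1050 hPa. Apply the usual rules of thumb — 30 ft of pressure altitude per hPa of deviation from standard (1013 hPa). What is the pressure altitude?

Pressure correction = (1013 − 1050) × 30 = -1110 ft.
Pressure altitude = 13110 + (-1110) = 12000 ft.

12000 ft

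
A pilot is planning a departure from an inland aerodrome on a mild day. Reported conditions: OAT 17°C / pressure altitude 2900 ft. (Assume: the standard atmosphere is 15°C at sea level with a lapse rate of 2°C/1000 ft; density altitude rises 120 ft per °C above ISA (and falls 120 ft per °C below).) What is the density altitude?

ISA temperature at 2900 ft = 15 − 2 × (2900/1000) = 9.2°C.
ISA deviation = 17 − 9.2 = +7.8°C.
Density altitude = 2900 + 120 × (7.8) = 2900 + (+936) = 3836 ft.

3836 ft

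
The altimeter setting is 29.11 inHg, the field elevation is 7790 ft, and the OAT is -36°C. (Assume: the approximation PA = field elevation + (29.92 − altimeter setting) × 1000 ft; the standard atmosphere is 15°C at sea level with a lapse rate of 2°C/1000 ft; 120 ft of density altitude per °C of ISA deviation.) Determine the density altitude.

Pressure altitude = 7790 + (29.92 − 29.11) × 1000 = 7790 + (+810) = 8600 ft.
ISA temperature at 8600 ft = 15 − 2 × (8600/1000) = -2.2°C.
ISA deviation = -36 − (-2.2) = -33.8°C.
Density altitude = 8600 + 120 × (-33.8) = 4544 ft.

4544 ft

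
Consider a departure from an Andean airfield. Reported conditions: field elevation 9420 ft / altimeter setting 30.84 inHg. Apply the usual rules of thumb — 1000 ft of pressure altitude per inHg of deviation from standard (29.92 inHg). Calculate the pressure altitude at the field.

8500 ft

Pressure correction = (29.92 − 30.84) × 1000 = -920 ft.
Pressure altitude = 9420 + (-920) = 8500 ft.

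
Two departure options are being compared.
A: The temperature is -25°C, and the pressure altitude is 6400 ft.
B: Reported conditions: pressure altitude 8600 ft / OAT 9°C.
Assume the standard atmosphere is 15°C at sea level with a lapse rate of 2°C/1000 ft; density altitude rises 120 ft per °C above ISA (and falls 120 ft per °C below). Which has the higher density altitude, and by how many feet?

A: ISA temp = 2.2°C, deviation -27.2°C, DA = 6400 + 120 × (-27.2) = 3136 ft.
B: ISA temp = -2.2°C, deviation +11.2°C, DA = 8600 + 120 × 11.2 = 9944 ft.
B is higher by 9944 − 3136 = 6808 ft.

B by 6808 ft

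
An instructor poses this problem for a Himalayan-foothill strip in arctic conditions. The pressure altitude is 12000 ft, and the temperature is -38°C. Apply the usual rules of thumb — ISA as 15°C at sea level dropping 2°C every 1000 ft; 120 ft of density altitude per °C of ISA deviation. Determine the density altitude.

8520 ft

ISA temperature at 12000 ft = 15 − 2 × (12000/1000) = -9°C.
ISA deviation = -38 − (-9) = -29°C.
Density altitude = 12000 + 120 × (-29) = 12000 + (-3480) = 8520 ft.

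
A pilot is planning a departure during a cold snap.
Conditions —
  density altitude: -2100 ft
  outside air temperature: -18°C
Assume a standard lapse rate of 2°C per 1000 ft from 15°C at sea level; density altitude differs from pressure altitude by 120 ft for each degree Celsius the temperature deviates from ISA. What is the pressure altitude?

1500 ft

DA = PA + 120 × (OAT − (15 − 2·PA/1000)) = PA + 120·OAT − 1800 + 0.24·PA = 1.24·PA + 120·OAT − 1800.
So 1.24·PA = -2100 − 120 × (-18) + 1800 = 1860.
PA = 1860 / 1.24 = 1500 ft.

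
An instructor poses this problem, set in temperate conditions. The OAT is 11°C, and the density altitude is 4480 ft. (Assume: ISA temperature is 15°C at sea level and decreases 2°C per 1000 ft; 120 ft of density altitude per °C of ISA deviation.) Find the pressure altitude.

DA = PA + 120 × (OAT − (15 − 2·PA/1000)) = PA + 120·OAT − 1800 + 0.24·PA = 1.24·PA + 120·OAT − 1800.
So 1.24·PA = 4480 − 120 × 11 + 1800 = 4960.
PA = 4960 / 1.24 = 4000 ft.

4000 ft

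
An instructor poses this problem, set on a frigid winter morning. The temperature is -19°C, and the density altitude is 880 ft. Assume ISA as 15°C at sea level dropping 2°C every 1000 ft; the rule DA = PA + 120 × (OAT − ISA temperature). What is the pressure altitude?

DA = PA + 120 × (OAT − (15 − 2·PA/1000)) = PA + 120·OAT − 1800 + 0.24·PA = 1.24·PA + 120·OAT − 1800.
So 1.24·PA = 880 − 120 × (-19) + 1800 = 4960.
PA = 4960 / 1.24 = 4000 ft.

4000 ft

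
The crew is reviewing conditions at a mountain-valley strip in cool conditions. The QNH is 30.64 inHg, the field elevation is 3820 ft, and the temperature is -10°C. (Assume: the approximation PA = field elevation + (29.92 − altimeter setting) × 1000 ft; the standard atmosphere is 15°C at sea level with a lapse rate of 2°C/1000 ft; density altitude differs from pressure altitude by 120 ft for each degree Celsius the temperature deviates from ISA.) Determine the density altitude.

844 ft

Pressure altitude = 3820 + (29.92 − 30.64) × 1000 = 3820 + (-720) = 3100 ft.
ISA temperature at 3100 ft = 15 − 2 × (3100/1000) = 8.8°C.
ISA deviation = -10 − 8.8 = -18.8°C.
Density altitude = 3100 + 120 × (-18.8) = 844 ft.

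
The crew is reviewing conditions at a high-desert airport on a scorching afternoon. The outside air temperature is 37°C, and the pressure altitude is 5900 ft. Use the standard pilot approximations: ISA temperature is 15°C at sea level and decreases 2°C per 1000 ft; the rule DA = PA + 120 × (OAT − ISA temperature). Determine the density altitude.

ISA temperature at 5900 ft = 15 − 2 × (5900/1000) = 3.2°C.
ISA deviation = 37 − 3.2 = +33.8°C.
Density altitude = 5900 + 120 × (33.8) = 5900 + (+4056) = 9956 ft.

9956 ft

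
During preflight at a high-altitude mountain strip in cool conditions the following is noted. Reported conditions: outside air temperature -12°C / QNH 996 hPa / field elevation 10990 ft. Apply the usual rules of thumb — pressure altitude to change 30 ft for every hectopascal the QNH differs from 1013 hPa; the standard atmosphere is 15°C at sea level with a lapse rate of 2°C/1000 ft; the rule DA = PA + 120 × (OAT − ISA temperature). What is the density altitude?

Pressure altitude = 10990 + (1013 − 996) × 30 = 10990 + (+510) = 11500 ft.
ISA temperature at 11500 ft = 15 − 2 × (11500/1000) = -8°C.
ISA deviation = -12 − (-8) = -4°C.
Density altitude = 11500 + 120 × (-4) = 11020 ft.

11020 ft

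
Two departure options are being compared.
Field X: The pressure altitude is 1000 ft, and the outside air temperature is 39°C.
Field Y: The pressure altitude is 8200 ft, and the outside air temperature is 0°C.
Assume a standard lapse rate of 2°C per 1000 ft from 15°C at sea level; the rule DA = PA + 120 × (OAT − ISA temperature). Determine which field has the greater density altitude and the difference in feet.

Field Y by 4248 ft

Field X: ISA temp = 13°C, deviation +26°C, DA = 1000 + 120 × 26 = 4120 ft.
Field Y: ISA temp = -1.4°C, deviation +1.4°C, DA = 8200 + 120 × 1.4 = 8368 ft.
Field Y is higher by 8368 − 4120 = 4248 ft.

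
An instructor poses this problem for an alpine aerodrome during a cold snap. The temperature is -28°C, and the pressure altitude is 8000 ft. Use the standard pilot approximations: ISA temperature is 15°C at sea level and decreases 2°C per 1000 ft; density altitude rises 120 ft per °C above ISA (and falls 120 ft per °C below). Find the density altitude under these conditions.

4760 ft

ISA temperature at 8000 ft = 15 − 2 × (8000/1000) = -1°C.
ISA deviation = -28 − (-1) = -27°C.
Density altitude = 8000 + 120 × (-27) = 8000 + (-3240) = 4760 ft.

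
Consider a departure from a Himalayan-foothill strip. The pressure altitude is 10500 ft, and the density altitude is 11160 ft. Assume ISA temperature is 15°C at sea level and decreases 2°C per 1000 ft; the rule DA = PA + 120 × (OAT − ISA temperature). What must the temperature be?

-0.5°C

Density altitude − pressure altitude = 11160 − 10500 = +660 ft.
At 120 ft/°C that is an ISA deviation of 660/120 = +5.5°C.
ISA temperature at 10500 ft = 15 − 2 × (10500/1000) = -6°C.
OAT = ISA + deviation = -6 + (+5.5) = -0.5°C.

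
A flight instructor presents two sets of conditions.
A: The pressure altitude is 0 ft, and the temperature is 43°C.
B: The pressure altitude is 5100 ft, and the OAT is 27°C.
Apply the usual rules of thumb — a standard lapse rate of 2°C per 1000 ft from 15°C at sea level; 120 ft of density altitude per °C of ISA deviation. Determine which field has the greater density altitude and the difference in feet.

B by 4404 ft

A: ISA temp = 15°C, deviation +28°C, DA = 0 + 120 × 28 = 3360 ft.
B: ISA temp = 4.8°C, deviation +22.2°C, DA = 5100 + 120 × 22.2 = 7764 ft.
B is higher by 7764 − 3360 = 4404 ft.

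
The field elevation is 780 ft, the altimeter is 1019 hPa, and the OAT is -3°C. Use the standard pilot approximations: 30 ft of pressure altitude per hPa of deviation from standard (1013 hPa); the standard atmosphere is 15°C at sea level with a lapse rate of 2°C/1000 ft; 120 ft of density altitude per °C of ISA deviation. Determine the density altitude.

-1416 ft

Pressure altitude = 780 + (1013 − 1019) × 30 = 780 + (-180) = 600 ft.
ISA temperature at 600 ft = 15 − 2 × (600/1000) = 13.8°C.
ISA deviation = -3 − 13.8 = -16.8°C.
Density altitude = 600 + 120 × (-16.8) = -1416 ft.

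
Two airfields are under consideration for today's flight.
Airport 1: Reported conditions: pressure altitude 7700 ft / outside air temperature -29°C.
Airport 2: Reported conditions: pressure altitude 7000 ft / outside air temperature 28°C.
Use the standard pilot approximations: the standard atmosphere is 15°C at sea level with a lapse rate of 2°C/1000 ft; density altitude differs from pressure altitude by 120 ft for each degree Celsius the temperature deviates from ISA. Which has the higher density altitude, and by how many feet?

Airport 2 by 5972 ft

Airport 1: ISA temp = -0.4°C, deviation -28.6°C, DA = 7700 + 120 × (-28.6) = 4268 ft.
Airport 2: ISA temp = 1°C, deviation +27°C, DA = 7000 + 120 × 27 = 10240 ft.
Airport 2 is higher by 10240 − 4268 = 5972 ft.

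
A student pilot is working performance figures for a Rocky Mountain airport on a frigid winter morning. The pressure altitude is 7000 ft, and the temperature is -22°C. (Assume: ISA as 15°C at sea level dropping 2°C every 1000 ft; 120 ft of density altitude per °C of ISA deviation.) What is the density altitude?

4240 ft

ISA temperature at 7000 ft = 15 − 2 × (7000/1000) = 1°C.
ISA deviation = -22 − 1 = -23°C.
Density altitude = 7000 + 120 × (-23) = 7000 + (-2760) = 4240 ft.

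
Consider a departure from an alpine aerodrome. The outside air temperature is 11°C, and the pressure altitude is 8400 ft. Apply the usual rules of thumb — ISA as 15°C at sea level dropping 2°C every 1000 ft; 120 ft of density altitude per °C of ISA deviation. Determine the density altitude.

9936 ft

ISA temperature at 8400 ft = 15 − 2 × (8400/1000) = -1.8°C.
ISA deviation = 11 − (-1.8) = +12.8°C.
Density altitude = 8400 + 120 × (12.8) = 8400 + (+1536) = 9936 ft.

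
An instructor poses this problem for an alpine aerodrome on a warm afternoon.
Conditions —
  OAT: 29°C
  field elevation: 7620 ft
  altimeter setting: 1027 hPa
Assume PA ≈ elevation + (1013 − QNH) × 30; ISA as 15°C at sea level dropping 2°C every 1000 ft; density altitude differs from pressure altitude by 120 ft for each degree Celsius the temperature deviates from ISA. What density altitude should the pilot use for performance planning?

Pressure altitude = 7620 + (1013 − 1027) × 30 = 7620 + (-420) = 7200 ft.
ISA temperature at 7200 ft = 15 − 2 × (7200/1000) = 0.6°C.
ISA deviation = 29 − 0.6 = +28.4°C.
Density altitude = 7200 + 120 × (28.4) = 10608 ft.

10608 ft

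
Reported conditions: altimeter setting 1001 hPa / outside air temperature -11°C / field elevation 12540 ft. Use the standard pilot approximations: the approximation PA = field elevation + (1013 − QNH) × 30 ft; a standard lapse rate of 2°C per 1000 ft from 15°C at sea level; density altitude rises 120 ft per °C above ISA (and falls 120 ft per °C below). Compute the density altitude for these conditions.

Pressure altitude = 12540 + (1013 − 1001) × 30 = 12540 + (+360) = 12900 ft.
ISA temperature at 12900 ft = 15 − 2 × (12900/1000) = -10.8°C.
ISA deviation = -11 − (-10.8) = -0.2°C.
Density altitude = 12900 + 120 × (-0.2) = 12876 ft.

12876 ft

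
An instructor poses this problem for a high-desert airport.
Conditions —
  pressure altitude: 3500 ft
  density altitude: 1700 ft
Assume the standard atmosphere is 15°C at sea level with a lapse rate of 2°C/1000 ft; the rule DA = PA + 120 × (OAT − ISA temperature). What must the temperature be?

Density altitude − pressure altitude = 1700 − 3500 = -1800 ft.
At 120 ft/°C that is an ISA deviation of -1800/120 = -15°C.
ISA temperature at 3500 ft = 15 − 2 × (3500/1000) = 8°C.
OAT = ISA + deviation = 8 + (-15) = -7°C.

-7°C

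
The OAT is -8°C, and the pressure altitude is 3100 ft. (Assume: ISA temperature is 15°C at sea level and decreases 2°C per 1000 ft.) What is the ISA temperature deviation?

ISA-16.8°C

ISA temperature at 3100 ft = 15 − 2 × (3100/1000) = 8.8°C.
Deviation = OAT − ISA = -8 − 8.8 = -16.8°C.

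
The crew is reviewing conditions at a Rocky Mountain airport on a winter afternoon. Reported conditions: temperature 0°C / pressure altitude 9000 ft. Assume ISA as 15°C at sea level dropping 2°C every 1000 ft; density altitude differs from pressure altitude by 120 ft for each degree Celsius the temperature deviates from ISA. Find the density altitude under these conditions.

ISA temperature at 9000 ft = 15 − 2 × (9000/1000) = -3°C.
ISA deviation = 0 − (-3) = +3°C.
Density altitude = 9000 + 120 × (3) = 9000 + (+360) = 9360 ft.

9360 ft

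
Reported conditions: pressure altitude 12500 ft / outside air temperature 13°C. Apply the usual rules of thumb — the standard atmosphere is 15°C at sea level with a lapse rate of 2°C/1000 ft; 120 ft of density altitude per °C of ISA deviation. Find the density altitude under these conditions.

15260 ft

ISA temperature at 12500 ft = 15 − 2 × (12500/1000) = -10°C.
ISA deviation = 13 − (-10) = +23°C.
Density altitude = 12500 + 120 × (23) = 12500 + (+2760) = 15260 ft.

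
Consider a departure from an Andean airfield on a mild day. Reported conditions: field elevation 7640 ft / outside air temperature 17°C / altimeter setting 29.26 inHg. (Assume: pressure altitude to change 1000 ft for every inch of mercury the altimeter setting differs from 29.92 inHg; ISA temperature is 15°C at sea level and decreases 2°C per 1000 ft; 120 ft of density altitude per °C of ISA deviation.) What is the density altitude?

Pressure altitude = 7640 + (29.92 − 29.26) × 1000 = 7640 + (+660) = 8300 ft.
ISA temperature at 8300 ft = 15 − 2 × (8300/1000) = -1.6°C.
ISA deviation = 17 − (-1.6) = +18.6°C.
Density altitude = 8300 + 120 × (18.6) = 10532 ft.

10532 ft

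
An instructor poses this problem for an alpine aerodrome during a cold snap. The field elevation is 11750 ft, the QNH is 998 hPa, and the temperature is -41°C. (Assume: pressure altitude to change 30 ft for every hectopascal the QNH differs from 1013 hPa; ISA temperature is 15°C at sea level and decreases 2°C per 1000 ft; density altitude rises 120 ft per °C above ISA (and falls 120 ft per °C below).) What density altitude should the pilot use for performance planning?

8408 ft

Pressure altitude = 11750 + (1013 − 998) × 30 = 11750 + (+450) = 12200 ft.
ISA temperature at 12200 ft = 15 − 2 × (12200/1000) = -9.4°C.
ISA deviation = -41 − (-9.4) = -31.6°C.
Density altitude = 12200 + 120 × (-31.6) = 8408 ft.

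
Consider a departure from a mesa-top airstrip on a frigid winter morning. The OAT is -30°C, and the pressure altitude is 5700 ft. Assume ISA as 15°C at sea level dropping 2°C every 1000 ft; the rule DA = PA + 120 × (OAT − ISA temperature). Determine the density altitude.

ISA temperature at 5700 ft = 15 − 2 × (5700/1000) = 3.6°C.
ISA deviation = -30 − 3.6 = -33.6°C.
Density altitude = 5700 + 120 × (-33.6) = 5700 + (-4032) = 1668 ft.

1668 ft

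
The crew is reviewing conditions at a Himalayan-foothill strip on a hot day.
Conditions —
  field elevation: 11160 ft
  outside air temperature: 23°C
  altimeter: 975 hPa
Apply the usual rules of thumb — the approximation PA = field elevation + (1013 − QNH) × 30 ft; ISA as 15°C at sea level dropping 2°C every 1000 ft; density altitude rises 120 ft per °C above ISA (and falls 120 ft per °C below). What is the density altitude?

Pressure altitude = 11160 + (1013 − 975) × 30 = 11160 + (+1140) = 12300 ft.
ISA temperature at 12300 ft = 15 − 2 × (12300/1000) = -9.6°C.
ISA deviation = 23 − (-9.6) = +32.6°C.
Density altitude = 12300 + 120 × (32.6) = 16212 ft.

16212 ft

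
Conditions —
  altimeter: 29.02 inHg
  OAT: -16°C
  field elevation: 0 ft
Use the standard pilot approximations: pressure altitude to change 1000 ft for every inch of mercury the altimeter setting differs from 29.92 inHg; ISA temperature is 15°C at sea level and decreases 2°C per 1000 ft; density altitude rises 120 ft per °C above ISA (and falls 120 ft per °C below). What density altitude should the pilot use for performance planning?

-2604 ft

Pressure altitude = 0 + (29.92 − 29.02) × 1000 = 0 + (+900) = 900 ft.
ISA temperature at 900 ft = 15 − 2 × (900/1000) = 13.2°C.
ISA deviation = -16 − 13.2 = -29.2°C.
Density altitude = 900 + 120 × (-29.2) = -2604 ft.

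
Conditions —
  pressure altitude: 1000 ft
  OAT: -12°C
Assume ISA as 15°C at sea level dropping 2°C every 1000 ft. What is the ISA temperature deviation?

ISA-25°C

ISA temperature at 1000 ft = 15 − 2 × (1000/1000) = 13°C.
Deviation = OAT − ISA = -12 − 13 = -25°C.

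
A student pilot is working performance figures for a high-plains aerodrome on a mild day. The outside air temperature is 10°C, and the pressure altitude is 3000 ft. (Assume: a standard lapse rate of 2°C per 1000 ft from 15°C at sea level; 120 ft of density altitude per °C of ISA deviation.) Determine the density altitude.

ISA temperature at 3000 ft = 15 − 2 × (3000/1000) = 9°C.
ISA deviation = 10 − 9 = +1°C.
Density altitude = 3000 + 120 × (1) = 3000 + (+120) = 3120 ft.

3120 ft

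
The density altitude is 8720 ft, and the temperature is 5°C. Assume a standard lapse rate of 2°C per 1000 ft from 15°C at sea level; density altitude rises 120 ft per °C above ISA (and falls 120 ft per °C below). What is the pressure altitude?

8000 ft

DA = PA + 120 × (OAT − (15 − 2·PA/1000)) = PA + 120·OAT − 1800 + 0.24·PA = 1.24·PA + 120·OAT − 1800.
So 1.24·PA = 8720 − 120 × 5 + 1800 = 9920.
PA = 9920 / 1.24 = 8000 ft.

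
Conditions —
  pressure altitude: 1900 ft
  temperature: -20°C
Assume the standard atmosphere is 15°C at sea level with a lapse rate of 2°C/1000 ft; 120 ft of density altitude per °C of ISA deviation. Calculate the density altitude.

ISA temperature at 1900 ft = 15 − 2 × (1900/1000) = 11.2°C.
ISA deviation = -20 − 11.2 = -31.2°C.
Density altitude = 1900 + 120 × (-31.2) = 1900 + (-3744) = -1844 ft.

-1844 ft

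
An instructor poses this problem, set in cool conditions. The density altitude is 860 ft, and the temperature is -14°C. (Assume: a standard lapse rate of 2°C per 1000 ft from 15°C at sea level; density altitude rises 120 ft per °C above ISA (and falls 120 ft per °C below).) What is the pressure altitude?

3500 ft

DA = PA + 120 × (OAT − (15 − 2·PA/1000)) = PA + 120·OAT − 1800 + 0.24·PA = 1.24·PA + 120·OAT − 1800.
So 1.24·PA = 860 − 120 × (-14) + 1800 = 4340.
PA = 4340 / 1.24 = 3500 ft.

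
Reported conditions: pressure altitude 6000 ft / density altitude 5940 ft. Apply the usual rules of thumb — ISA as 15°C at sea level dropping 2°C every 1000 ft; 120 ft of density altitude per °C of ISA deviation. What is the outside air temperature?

2.5°C

Density altitude − pressure altitude = 5940 − 6000 = -60 ft.
At 120 ft/°C that is an ISA deviation of -60/120 = -0.5°C.
ISA temperature at 6000 ft = 15 − 2 × (6000/1000) = 3°C.
OAT = ISA + deviation = 3 + (-0.5) = 2.5°C.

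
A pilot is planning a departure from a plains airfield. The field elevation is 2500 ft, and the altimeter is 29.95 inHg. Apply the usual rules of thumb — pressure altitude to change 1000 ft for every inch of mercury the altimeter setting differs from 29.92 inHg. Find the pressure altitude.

Pressure correction = (29.92 − 29.95) × 1000 = -30 ft.
Pressure altitude = 2500 + (-30) = 2470 ft.

2470 ft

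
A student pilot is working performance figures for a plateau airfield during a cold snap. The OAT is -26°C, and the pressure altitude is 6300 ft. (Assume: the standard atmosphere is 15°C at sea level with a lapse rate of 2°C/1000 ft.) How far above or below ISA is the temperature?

ISA temperature at 6300 ft = 15 − 2 × (6300/1000) = 2.4°C.
Deviation = OAT − ISA = -26 − 2.4 = -28.4°C.

ISA-28.4°C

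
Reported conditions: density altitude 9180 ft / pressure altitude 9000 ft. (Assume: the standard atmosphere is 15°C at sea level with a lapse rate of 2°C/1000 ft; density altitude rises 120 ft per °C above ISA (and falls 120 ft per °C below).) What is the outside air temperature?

-1.5°C

Density altitude − pressure altitude = 9180 − 9000 = +180 ft.
At 120 ft/°C that is an ISA deviation of 180/120 = +1.5°C.
ISA temperature at 9000 ft = 15 − 2 × (9000/1000) = -3°C.
OAT = ISA + deviation = -3 + (+1.5) = -1.5°C.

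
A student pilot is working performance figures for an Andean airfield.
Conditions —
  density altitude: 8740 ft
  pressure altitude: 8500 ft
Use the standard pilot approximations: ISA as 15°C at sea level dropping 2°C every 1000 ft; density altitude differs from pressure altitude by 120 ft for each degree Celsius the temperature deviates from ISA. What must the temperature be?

Density altitude − pressure altitude = 8740 − 8500 = +240 ft.
At 120 ft/°C that is an ISA deviation of 240/120 = +2°C.
ISA temperature at 8500 ft = 15 − 2 × (8500/1000) = -2°C.
OAT = ISA + deviation = -2 + (+2) = 0°C.

0°C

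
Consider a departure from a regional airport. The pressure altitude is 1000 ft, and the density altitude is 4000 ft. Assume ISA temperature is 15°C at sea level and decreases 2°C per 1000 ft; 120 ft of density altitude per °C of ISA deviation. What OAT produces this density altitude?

Density altitude − pressure altitude = 4000 − 1000 = +3000 ft.
At 120 ft/°C that is an ISA deviation of 3000/120 = +25°C.
ISA temperature at 1000 ft = 15 − 2 × (1000/1000) = 13°C.
OAT = ISA + deviation = 13 + (+25) = 38°C.

38°C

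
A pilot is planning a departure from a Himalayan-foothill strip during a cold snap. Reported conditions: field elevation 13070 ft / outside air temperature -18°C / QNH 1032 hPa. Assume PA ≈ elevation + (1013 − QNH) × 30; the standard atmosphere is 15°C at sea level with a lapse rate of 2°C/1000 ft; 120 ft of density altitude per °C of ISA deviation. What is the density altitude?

Pressure altitude = 13070 + (1013 − 1032) × 30 = 13070 + (-570) = 12500 ft.
ISA temperature at 12500 ft = 15 − 2 × (12500/1000) = -10°C.
ISA deviation = -18 − (-10) = -8°C.
Density altitude = 12500 + 120 × (-8) = 11540 ft.

11540 ft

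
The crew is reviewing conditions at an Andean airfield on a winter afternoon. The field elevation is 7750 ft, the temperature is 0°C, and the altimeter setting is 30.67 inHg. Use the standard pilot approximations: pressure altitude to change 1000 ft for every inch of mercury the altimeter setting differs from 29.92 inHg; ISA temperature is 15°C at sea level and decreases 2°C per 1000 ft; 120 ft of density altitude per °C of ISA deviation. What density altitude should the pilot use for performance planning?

Pressure altitude = 7750 + (29.92 − 30.67) × 1000 = 7750 + (-750) = 7000 ft.
ISA temperature at 7000 ft = 15 − 2 × (7000/1000) = 1°C.
ISA deviation = 0 − 1 = -1°C.
Density altitude = 7000 + 120 × (-1) = 6880 ft.

6880 ft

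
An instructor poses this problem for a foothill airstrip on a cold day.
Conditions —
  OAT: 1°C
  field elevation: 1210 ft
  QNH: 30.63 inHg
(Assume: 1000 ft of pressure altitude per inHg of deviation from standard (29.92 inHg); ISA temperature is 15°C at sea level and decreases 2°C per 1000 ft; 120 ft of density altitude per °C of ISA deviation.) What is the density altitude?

Pressure altitude = 1210 + (29.92 − 30.63) × 1000 = 1210 + (-710) = 500 ft.
ISA temperature at 500 ft = 15 − 2 × (500/1000) = 14°C.
ISA deviation = 1 − 14 = -13°C.
Density altitude = 500 + 120 × (-13) = -1060 ft.

-1060 ft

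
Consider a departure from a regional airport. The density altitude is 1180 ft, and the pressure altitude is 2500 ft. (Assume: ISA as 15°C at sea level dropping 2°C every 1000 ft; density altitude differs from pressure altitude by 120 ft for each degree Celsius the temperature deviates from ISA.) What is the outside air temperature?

Density altitude − pressure altitude = 1180 − 2500 = -1320 ft.
At 120 ft/°C that is an ISA deviation of -1320/120 = -11°C.
ISA temperature at 2500 ft = 15 − 2 × (2500/1000) = 10°C.
OAT = ISA + deviation = 10 + (-11) = -1°C.

-1°C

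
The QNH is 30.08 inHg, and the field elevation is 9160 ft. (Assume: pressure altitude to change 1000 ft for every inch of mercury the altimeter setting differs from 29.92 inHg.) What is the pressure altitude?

9000 ft

Pressure correction = (29.92 − 30.08) × 1000 = -160 ft.
Pressure altitude = 9160 + (-160) = 9000 ft.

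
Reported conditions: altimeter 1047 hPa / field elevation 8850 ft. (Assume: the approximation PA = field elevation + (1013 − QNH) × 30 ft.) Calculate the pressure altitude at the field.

7830 ft

Pressure correction = (1013 − 1047) × 30 = -1020 ft.
Pressure altitude = 8850 + (-1020) = 7830 ft.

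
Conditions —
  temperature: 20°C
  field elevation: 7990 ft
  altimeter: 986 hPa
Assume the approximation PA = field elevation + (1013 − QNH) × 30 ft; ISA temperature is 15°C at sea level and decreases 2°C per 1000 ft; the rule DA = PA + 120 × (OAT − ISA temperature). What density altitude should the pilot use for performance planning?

Pressure altitude = 7990 + (1013 − 986) × 30 = 7990 + (+810) = 8800 ft.
ISA temperature at 8800 ft = 15 − 2 × (8800/1000) = -2.6°C.
ISA deviation = 20 − (-2.6) = +22.6°C.
Density altitude = 8800 + 120 × (22.6) = 11512 ft.

11512 ft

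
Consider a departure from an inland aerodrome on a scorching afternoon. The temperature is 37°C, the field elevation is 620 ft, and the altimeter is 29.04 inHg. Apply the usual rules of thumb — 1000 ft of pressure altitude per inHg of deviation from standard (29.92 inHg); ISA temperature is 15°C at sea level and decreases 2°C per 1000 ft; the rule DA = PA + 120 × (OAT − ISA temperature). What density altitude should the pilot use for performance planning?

4500 ft

Pressure altitude = 620 + (29.92 − 29.04) × 1000 = 620 + (+880) = 1500 ft.
ISA temperature at 1500 ft = 15 − 2 × (1500/1000) = 12°C.
ISA deviation = 37 − 12 = +25°C.
Density altitude = 1500 + 120 × (25) = 4500 ft.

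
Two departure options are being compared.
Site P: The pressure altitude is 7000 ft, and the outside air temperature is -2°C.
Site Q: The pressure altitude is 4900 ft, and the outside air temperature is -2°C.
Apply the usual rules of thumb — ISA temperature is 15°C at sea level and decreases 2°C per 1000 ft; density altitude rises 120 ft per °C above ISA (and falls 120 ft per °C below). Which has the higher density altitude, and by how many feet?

Site P: ISA temp = 1°C, deviation -3°C, DA = 7000 + 120 × (-3) = 6640 ft.
Site Q: ISA temp = 5.2°C, deviation -7.2°C, DA = 4900 + 120 × (-7.2) = 4036 ft.
Site P is higher by 6640 − 4036 = 2604 ft.

Site P by 2604 ft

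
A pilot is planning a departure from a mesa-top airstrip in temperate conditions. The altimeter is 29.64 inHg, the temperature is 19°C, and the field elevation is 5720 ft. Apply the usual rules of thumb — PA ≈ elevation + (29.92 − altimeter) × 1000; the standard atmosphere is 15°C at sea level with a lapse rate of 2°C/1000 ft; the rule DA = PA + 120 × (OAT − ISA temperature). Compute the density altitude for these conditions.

Pressure altitude = 5720 + (29.92 − 29.64) × 1000 = 5720 + (+280) = 6000 ft.
ISA temperature at 6000 ft = 15 − 2 × (6000/1000) = 3°C.
ISA deviation = 19 − 3 = +16°C.
Density altitude = 6000 + 120 × (16) = 7920 ft.

7920 ft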